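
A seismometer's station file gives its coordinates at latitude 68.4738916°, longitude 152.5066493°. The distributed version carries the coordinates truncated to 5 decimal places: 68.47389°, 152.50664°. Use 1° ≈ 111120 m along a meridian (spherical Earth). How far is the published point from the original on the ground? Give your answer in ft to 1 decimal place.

The latitude changed by +0.0000016° and the longitude by +0.0000093°.
N–S: 0.0000016° × 111120 m/° = 0.177792 m.
East–west at this latitude: 0.0000093° × 111120 × cos 68.4739° ≈ 0.0000093 × 40772.7 = 0.379186 m.
Hypotenuse of the two orthogonal shifts: √(0.177792² + 0.379186²) = 0.418799 m.
In feet: 0.418799 m ÷ 0.3048 ≈ 1.374 ft.

1.4 ft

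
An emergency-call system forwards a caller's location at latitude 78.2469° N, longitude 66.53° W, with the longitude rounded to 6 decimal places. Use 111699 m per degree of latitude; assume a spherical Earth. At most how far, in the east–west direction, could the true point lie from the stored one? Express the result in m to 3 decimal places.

0.011 m

Rounding to 6 decimal places leaves the longitude within ±5e-07° of the true value.
Parallels shrink by cos φ, so at 78.2469° a degree of longitude is 111699 × 0.2037 ≈ 22752.5 m.
So at most 5e-07° × 22752.5 ≈ 0.0113762 m east–west.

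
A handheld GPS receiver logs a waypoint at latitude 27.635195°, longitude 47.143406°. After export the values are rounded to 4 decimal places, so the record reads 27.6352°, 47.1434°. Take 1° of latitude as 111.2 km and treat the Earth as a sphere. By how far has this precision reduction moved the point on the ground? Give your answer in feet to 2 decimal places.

Δlat = 27.635195 − 27.6352 = -0.000005°; Δlon = 47.143406 − 47.1434 = +0.000006°.
N–S: -0.000005° × 111200 m/° = -0.556 m.
East–west at this latitude: 0.000006° × 111200 × cos 27.6352° ≈ 0.000006 × 98514.2 = 0.591085 m.
Hypotenuse of the two orthogonal shifts: √(0.556² + 0.591085²) = 0.811491 m.
In feet: 0.811491 m ÷ 0.3048 ≈ 2.6624 ft.

2.66 feet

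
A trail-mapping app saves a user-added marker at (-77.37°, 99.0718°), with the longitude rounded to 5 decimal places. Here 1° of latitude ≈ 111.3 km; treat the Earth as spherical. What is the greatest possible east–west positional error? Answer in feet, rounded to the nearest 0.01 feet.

0.40 feet

Rounding to 5 decimal places leaves the longitude within ±5e-06° of the true value.
One degree of longitude at 77.37° is 111300 × cos 77.37° ≈ 111300 × 0.2187 = 24336.2 m.
East–west error: 5e-06° × 24336.2 m/° ≈ 0.121681 m.
Converting: 0.121681 m × 3.2808 ft/m ≈ 0.39922 ft.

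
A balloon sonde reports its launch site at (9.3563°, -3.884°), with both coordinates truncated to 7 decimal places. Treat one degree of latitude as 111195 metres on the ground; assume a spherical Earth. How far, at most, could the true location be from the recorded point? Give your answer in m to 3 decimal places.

0.016 m

Truncating at 7 decimal places can drop up to a full unit in the last place, so each coordinate may be off by as much as 1e-07°.
N–S: 1e-07° × 111195 m/° = 0.0111195 m.
Longitude error → 1e-07 × 111195 × cos 9.3563° = 1e-07 × 111195 × 0.9867 ≈ 0.0109716 m.
Worst case both components are at the extreme and orthogonal: √(0.0111195² + 0.0109716²) ≈ 0.0156211 m.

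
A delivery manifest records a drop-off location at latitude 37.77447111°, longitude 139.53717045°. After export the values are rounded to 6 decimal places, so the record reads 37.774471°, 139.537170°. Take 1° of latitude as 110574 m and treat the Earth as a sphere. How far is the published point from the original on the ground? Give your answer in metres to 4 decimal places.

The latitude changed by +0.00000011° and the longitude by +0.00000045°.
North–south shift: 0.00000011 × 110574 = 0.0121631 m.
E–W at 37.7745°: 0.00000045° × 110574 × cos 37.7745° = 0.00000045 × 110574 × 0.7904 ≈ 0.0393304 m.
Hypotenuse of the two orthogonal shifts: √(0.0121631² + 0.0393304²) = 0.0411682 m.

0.0412 metres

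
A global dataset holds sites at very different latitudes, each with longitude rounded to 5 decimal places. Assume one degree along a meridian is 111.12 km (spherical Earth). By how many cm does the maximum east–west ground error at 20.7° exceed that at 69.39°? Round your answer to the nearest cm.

32 cm

Rounding to 5 decimal places leaves the longitude within ±5e-06° of the true value.
At 20.7°: 5e-06° × 111120 × cos 20.7° = 5e-06 × 111120 × 0.9354 ≈ 0.51973 m.
Error at 69.39° = 5e-06° × 111120 × cos 69.39° ≈ 0.5556 × 0.3520 = 0.19557 m.
Difference: 0.51973 − 0.19557 = 0.32416 m.
That is 0.324159 m = 32.416 cm.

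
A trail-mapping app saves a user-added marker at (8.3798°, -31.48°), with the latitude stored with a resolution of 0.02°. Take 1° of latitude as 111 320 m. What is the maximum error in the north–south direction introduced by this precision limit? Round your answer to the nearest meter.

1113 meters

With a 0.02° grid the true value lies within half a step, ±0.02°/2 = ±0.01°, of the stored one.
North–south distance: 0.01° × 111320 m/° = 1113.2 m.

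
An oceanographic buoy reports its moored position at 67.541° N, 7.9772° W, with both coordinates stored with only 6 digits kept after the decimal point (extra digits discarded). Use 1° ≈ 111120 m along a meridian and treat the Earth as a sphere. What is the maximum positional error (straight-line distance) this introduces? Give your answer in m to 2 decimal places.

0.12 m

Truncating at 6 decimal places can drop up to a full unit in the last place, so each coordinate may be off by as much as 1e-06°.
N–S: 1e-06° × 111120 m/° = 0.11112 m.
East–west component at 67.541°: 1e-06° × 111120 × cos 67.541° ≈ 1e-06 × 42450.3 ≈ 0.0424503 m.
The two errors are perpendicular, so the maximum displacement is √(0.11112² + 0.0424503²) ≈ 0.118952 m.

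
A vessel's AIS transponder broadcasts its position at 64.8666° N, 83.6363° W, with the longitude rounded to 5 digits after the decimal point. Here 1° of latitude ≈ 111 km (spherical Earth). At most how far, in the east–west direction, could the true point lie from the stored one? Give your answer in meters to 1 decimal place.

0.2 meters

Rounding to 5 decimal places leaves the longitude within ±5e-06° of the true value.
One degree of longitude at 64.8666° is 111000 × cos 64.8666° ≈ 111000 × 0.4247 = 47144.7 m.
East–west error: 5e-06° × 47144.7 m/° ≈ 0.235724 m.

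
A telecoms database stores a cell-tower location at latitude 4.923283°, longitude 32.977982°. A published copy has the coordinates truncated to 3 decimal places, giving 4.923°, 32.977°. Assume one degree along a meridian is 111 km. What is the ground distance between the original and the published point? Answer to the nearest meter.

The latitude changed by +0.000283° and the longitude by +0.000982°.
North–south shift: 0.000283 × 111000 = 31.413 m.
East–west at this latitude: 0.000982° × 111000 × cos 4.923° ≈ 0.000982 × 110591 = 108.6 m.
Combined displacement = (31.413² + 108.6²)^½ ≈ 113.052 m.

113 meters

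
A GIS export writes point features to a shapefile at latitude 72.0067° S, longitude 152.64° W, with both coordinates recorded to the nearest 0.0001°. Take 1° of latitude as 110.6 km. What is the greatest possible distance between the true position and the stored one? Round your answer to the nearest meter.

6 meters

Rounding to 4 decimal places leaves each coordinate within ±5e-05° of the true value.
Latitude error → 5e-05 × 110600 = 5.53 m along the meridian.
East–west component at 72.0067°: 5e-05° × 110600 × cos 72.0067° ≈ 5e-05 × 34165 ≈ 1.70825 m.
Combining orthogonally: (5.53² + 1.70825²)^½ ≈ 5.78783 m.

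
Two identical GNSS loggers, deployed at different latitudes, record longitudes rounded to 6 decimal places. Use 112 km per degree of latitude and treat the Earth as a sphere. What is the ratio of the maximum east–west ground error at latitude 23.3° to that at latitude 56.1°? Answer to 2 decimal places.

1.65

Rounding to 6 decimal places leaves the longitude within ±5e-07° of the true value.
Error at 23.3° = 5e-07° × 112000 × cos 23.3° ≈ 0.056 × 0.9184 = 0.051433 m.
At 56.1°: 5e-07° × 112000 × cos 56.1° = 5e-07 × 112000 × 0.5577 ≈ 0.031234 m.
Ratio: 0.051433 / 0.031234 = cos 23.3° / cos 56.1° ≈ 1.6467.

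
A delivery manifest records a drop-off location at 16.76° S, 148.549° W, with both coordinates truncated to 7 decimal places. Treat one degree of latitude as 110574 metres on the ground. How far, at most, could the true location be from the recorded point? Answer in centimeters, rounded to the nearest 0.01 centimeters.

1.53 centimeters

Truncating at 7 decimal places can drop up to a full unit in the last place, so each coordinate may be off by as much as 1e-07°.
N–S: 1e-07° × 110574 m/° = 0.0110574 m.
Longitude error → 1e-07 × 110574 × cos 16.76° = 1e-07 × 110574 × 0.9575 ≈ 0.0105877 m.
The two errors are perpendicular, so the maximum displacement is √(0.0110574² + 0.0105877²) ≈ 0.015309 m.
That is 0.015309 m = 1.5309 cm.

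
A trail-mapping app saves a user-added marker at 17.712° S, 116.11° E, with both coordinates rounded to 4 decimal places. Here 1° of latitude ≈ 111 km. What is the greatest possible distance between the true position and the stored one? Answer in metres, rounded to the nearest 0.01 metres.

Rounding to 4 decimal places leaves each coordinate within ±5e-05° of the true value.
North–south component: 5e-05° × 111000 = 5.55 m.
Longitude error → 5e-05 × 111000 × cos 17.712° = 5e-05 × 111000 × 0.9526 ≈ 5.28692 m.
Worst case both components are at the extreme and orthogonal: √(5.55² + 5.28692²) ≈ 7.66512 m.

7.67 metres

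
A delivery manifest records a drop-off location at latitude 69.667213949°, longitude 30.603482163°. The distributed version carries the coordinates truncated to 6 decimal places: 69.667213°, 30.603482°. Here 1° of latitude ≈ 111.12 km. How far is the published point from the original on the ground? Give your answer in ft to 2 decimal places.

0.35 ft

Δlat = 69.667213949 − 69.667213 = +0.000000949°; Δlon = 30.603482163 − 30.603482 = +0.000000163°.
North–south shift: 0.000000949 × 111120 = 0.105453 m.
E–W at 69.6672°: 0.000000163° × 111120 × cos 69.6672° = 0.000000163 × 111120 × 0.3475 ≈ 0.00629361 m.
Combined displacement = (0.105453² + 0.00629361²)^½ ≈ 0.105641 m.
In feet: 0.105641 m ÷ 0.3048 ≈ 0.34659 ft.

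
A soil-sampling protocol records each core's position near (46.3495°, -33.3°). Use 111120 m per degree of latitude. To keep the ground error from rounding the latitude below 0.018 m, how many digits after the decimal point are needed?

7

One degree of latitude covers 111120 m.
Rounding to N decimal places gives at most 0.5 × 10⁻ᴺ degrees of error, i.e. 0.5 × 10⁻ᴺ × 111120 m.
Setting 55560 × 10⁻ᴺ ≤ 0.018 gives 10ᴺ ≥ 3.087e+06, i.e. N ≥ 6.49.
So 7 decimal places suffice (0.00556 m); 6 would allow up to 0.0556 m.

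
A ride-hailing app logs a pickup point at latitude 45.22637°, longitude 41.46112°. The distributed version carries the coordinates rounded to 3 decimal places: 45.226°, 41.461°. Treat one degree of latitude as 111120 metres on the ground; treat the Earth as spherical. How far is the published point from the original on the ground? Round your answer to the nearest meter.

42 meters

Δlat = 45.22637 − 45.226 = +0.00037°; Δlon = 41.46112 − 41.461 = +0.00012°.
North–south shift: 0.00037 × 111120 = 41.1144 m.
East–west at this latitude: 0.00012° × 111120 × cos 45.226° ≈ 0.00012 × 78263.2 = 9.39158 m.
Hypotenuse of the two orthogonal shifts: √(41.1144² + 9.39158²) = 42.1734 m.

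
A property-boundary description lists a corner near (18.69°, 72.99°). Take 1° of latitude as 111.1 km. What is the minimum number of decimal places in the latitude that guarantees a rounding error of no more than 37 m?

One degree of latitude covers 111100 m.
With N decimal places the half-ulp bound is 0.5·10⁻ᴺ°, or 0.5·10⁻ᴺ × 111100 m on the ground.
Need 0.5 × 111100 × 10⁻ᴺ ≤ 37 → 10⁻ᴺ ≤ 6.661e-04, so N ≥ 3.18.
At 3 places the error can reach 55.6 m, but 4 places keeps it to 5.56 m.

4 decimal places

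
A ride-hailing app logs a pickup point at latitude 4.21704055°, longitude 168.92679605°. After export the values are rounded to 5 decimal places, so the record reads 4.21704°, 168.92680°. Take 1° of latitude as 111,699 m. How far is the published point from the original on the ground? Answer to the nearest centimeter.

The latitude changed by +0.00000055° and the longitude by -0.00000395°.
North–south shift: 0.00000055 × 111699 = 0.0614345 m.
East–west at this latitude: -0.00000395° × 111699 × cos 4.21704° ≈ -0.00000395 × 111397 = -0.440017 m.
Distance: √(0.0614345² + 0.440017²) ≈ 0.444285 m.
That is 0.444285 m = 44.428 cm.

44 centimeters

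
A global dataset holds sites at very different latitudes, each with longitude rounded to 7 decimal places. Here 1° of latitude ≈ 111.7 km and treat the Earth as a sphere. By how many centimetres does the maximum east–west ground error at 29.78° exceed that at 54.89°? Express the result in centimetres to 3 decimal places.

Rounding to 7 decimal places leaves the longitude within ±5e-08° of the true value.
Error at 29.78° = 5e-08° × 111700 × cos 29.78° ≈ 0.005585 × 0.8679 = 0.0048474 m.
Error at 54.89° = 5e-08° × 111700 × cos 54.89° ≈ 0.005585 × 0.5751 = 0.0032122 m.
Difference: 0.0048474 − 0.0032122 = 0.0016352 m.
That is 0.00163524 m = 0.16352 cm.

0.164 centimetres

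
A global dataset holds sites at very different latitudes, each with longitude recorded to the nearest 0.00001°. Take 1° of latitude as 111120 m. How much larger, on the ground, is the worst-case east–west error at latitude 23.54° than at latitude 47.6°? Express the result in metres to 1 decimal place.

0.1 metres

Rounding to 5 decimal places leaves the longitude within ±5e-06° of the true value.
Error at 23.54° = 5e-06° × 111120 × cos 23.54° ≈ 0.5556 × 0.9168 = 0.50936 m.
Error at 47.6° = 5e-06° × 111120 × cos 47.6° ≈ 0.5556 × 0.6743 = 0.37464 m.
So the lower-latitude error exceeds the higher by 0.50936 − 0.37464 = 0.13472 m.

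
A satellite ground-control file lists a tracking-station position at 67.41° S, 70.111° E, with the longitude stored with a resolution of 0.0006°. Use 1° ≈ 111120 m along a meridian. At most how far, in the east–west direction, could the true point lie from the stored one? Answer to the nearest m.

13 m

With a 0.0006° grid the true value lies within half a step, ±0.0006°/2 = ±0.0003°, of the stored one.
At latitude 67.41° a degree of longitude spans 111120 m × cos 67.41° = 111120 × 0.3841 ≈ 42685 m.
East–west error: 0.0003° × 42685 m/° ≈ 12.8055 m.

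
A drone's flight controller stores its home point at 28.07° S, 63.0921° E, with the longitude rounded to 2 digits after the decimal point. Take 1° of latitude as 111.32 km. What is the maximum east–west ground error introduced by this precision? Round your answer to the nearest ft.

Rounding to 2 decimal places leaves the longitude within ±0.005° of the true value.
At latitude 28.07° a degree of longitude spans 111320 m × cos 28.07° = 111320 × 0.8824 ≈ 98225.8 m.
Maximum E–W displacement: 0.005 × 98225.8 = 491.129 m.
In feet: 491.129 m ÷ 0.3048 ≈ 1611.3 ft.

1611 ft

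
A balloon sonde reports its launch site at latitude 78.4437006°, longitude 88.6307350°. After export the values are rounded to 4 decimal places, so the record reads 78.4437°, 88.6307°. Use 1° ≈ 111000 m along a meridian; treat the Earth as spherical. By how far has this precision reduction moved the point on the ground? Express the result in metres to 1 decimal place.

0.8 metres

The latitude changed by +0.0000006° and the longitude by +0.0000350°.
North–south shift: 0.0000006 × 111000 = 0.0666 m.
East–west at this latitude: 0.0000350° × 111000 × cos 78.4437° ≈ 0.0000350 × 22236.7 = 0.778285 m.
Distance: √(0.0666² + 0.778285²) ≈ 0.781129 m.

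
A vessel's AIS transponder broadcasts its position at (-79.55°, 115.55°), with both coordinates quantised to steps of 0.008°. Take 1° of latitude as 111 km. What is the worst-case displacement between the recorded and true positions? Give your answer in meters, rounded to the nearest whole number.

With a 0.008° grid the true value lies within half a step, ±0.008°/2 = ±0.004°, of the stored one.
N–S: 0.004° × 111000 m/° = 444 m.
East–west component at 79.55°: 0.004° × 111000 × cos 79.55° ≈ 0.004 × 20132.9 ≈ 80.5316 m.
Combining orthogonally: (444² + 80.5316²)^½ ≈ 451.244 m.

451 meters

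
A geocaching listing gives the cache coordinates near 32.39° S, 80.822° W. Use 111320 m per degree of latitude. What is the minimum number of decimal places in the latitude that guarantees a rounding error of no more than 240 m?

One degree of latitude covers 111320 m.
With N decimal places the half-ulp bound is 0.5·10⁻ᴺ°, or 0.5·10⁻ᴺ × 111320 m on the ground.
Need 0.5 × 111320 × 10⁻ᴺ ≤ 240 → 10⁻ᴺ ≤ 4.312e-03, so N ≥ 2.37.
N = 2 would give 557 m (too coarse); N = 3 gives 55.7 m ≤ 240 m.

3 decimal places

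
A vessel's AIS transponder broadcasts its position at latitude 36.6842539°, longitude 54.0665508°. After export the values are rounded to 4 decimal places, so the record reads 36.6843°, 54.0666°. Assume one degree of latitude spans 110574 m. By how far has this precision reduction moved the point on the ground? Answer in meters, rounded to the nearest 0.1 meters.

6.7 meters

Δlat = 36.6842539 − 36.6843 = -0.0000461°; Δlon = 54.0665508 − 54.0666 = -0.0000492°.
North–south shift: -0.0000461 × 110574 = -5.09746 m.
East–west at this latitude: -0.0000492° × 110574 × cos 36.6843° ≈ -0.0000492 × 88673.6 = -4.36274 m.
Hypotenuse of the two orthogonal shifts: √(5.09746² + 4.36274²) = 6.70952 m.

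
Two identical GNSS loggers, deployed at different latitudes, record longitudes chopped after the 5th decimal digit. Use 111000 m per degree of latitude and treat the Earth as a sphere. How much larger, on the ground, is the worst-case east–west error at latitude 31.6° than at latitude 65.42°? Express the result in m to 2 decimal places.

0.48 m

Truncating at 5 decimal places can drop up to a full unit in the last place, so the longitude may be off by as much as 1e-05°.
Error at 31.6° = 1e-05° × 111000 × cos 31.6° ≈ 1.11 × 0.8517 = 0.94542 m.
At 65.42°: 1e-05° × 111000 × cos 65.42° = 1e-05 × 111000 × 0.4160 ≈ 0.46172 m.
Difference: 0.94542 − 0.46172 = 0.4837 m.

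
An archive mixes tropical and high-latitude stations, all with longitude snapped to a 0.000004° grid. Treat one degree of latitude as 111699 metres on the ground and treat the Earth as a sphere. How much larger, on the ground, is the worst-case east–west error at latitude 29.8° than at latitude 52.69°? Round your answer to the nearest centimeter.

With a 0.000004° grid the true value lies within half a step, ±0.000004°/2 = ±2e-06°, of the stored one.
Error at 29.8° = 2e-06° × 111699 × cos 29.8° ≈ 0.2234 × 0.8678 = 0.19386 m.
Error at 52.69° = 2e-06° × 111699 × cos 52.69° ≈ 0.2234 × 0.6061 = 0.13541 m.
So the lower-latitude error exceeds the higher by 0.19386 − 0.13541 = 0.058449 m.
That is 0.0584495 m = 5.8449 cm.

6 centimeters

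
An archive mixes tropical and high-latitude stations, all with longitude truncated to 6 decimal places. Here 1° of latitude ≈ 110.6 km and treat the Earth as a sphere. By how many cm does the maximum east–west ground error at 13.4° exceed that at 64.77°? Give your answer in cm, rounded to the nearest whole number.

6 cm

Truncating at 6 decimal places can drop up to a full unit in the last place, so the longitude may be off by as much as 1e-06°.
Error at 13.4° = 1e-06° × 110600 × cos 13.4° ≈ 0.1106 × 0.9728 = 0.10759 m.
At 64.77°: 1e-06° × 110600 × cos 64.77° = 1e-06 × 110600 × 0.4263 ≈ 0.047144 m.
So the lower-latitude error exceeds the higher by 0.10759 − 0.047144 = 0.060445 m.
That is 0.0604454 m = 6.0445 cm.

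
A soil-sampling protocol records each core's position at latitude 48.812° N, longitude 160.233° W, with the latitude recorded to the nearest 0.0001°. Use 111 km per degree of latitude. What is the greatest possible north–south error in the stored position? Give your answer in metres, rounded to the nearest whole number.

Rounding to 4 decimal places leaves the latitude within ±5e-05° of the true value.
So the N–S error is at most 5e-05 × 111000 = 5.55 m.

6 metres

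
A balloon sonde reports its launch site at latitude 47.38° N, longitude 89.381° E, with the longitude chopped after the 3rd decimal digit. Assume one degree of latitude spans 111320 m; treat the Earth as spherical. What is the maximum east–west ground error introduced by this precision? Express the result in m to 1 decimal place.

Truncating at 3 decimal places can drop up to a full unit in the last place, so the longitude may be off by as much as 0.001°.
Parallels shrink by cos φ, so at 47.38° a degree of longitude is 111320 × 0.6771 ≈ 75378.4 m.
Maximum E–W displacement: 0.001 × 75378.4 = 75.3784 m.

75.4 m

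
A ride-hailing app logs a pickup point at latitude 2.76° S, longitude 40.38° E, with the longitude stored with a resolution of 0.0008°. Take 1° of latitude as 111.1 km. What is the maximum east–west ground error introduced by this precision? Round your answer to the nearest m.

44 m

With a 0.0008° grid the true value lies within half a step, ±0.0008°/2 = ±0.0004°, of the stored one.
At latitude 2.76° a degree of longitude spans 111100 m × cos 2.76° = 111100 × 0.9988 ≈ 110971 m.
East–west error: 0.0004° × 110971 m/° ≈ 44.3884 m.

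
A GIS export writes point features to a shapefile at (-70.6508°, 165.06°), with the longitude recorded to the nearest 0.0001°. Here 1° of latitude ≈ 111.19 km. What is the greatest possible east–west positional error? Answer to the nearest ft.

6 ft

Rounding to 4 decimal places leaves the longitude within ±5e-05° of the true value.
At latitude 70.6508° a degree of longitude spans 111190 m × cos 70.6508° = 111190 × 0.3313 ≈ 36840 m.
Maximum E–W displacement: 5e-05 × 36840 = 1.842 m.
In feet: 1.842 m ÷ 0.3048 ≈ 6.0433 ft.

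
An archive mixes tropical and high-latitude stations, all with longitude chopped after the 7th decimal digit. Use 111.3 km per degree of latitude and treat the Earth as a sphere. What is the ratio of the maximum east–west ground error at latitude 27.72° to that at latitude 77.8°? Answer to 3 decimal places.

4.189

Truncating at 7 decimal places can drop up to a full unit in the last place, so the longitude may be off by as much as 1e-07°.
At 27.72°: 1e-07° × 111300 × cos 27.72° = 1e-07 × 111300 × 0.8852 ≈ 0.0098526 m.
Error at 77.8° = 1e-07° × 111300 × cos 77.8° ≈ 0.01113 × 0.2113 = 0.002352 m.
Ratio: 0.0098526 / 0.002352 = cos 27.72° / cos 77.8° ≈ 4.1890.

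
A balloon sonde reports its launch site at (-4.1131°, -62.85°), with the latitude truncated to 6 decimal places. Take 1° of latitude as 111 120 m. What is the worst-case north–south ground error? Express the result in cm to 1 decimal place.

11.1 cm

Truncating at 6 decimal places can drop up to a full unit in the last place, so the latitude may be off by as much as 1e-06°.
Along the meridian that is 1e-06° × 111120 m/° = 0.11112 m.
That is 0.11112 m = 11.112 cm.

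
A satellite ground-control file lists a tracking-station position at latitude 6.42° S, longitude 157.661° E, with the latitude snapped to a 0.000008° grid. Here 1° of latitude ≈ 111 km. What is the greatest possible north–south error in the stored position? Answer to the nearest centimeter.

With a 0.000008° grid the true value lies within half a step, ±0.000008°/2 = ±4e-06°, of the stored one.
North–south distance: 4e-06° × 111000 m/° = 0.444 m.
That is 0.444 m = 44.4 cm.

44 centimeters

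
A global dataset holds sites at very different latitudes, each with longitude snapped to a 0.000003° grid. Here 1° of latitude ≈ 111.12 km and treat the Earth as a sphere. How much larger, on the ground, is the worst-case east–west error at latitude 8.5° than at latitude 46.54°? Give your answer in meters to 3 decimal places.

With a 0.000003° grid the true value lies within half a step, ±0.000003°/2 = ±1.5e-06°, of the stored one.
Error at 8.5° = 1.5e-06° × 111120 × cos 8.5° ≈ 0.16668 × 0.9890 = 0.16485 m.
At 46.54°: 1.5e-06° × 111120 × cos 46.54° = 1.5e-06 × 111120 × 0.6878 ≈ 0.11465 m.
Difference: 0.16485 − 0.11465 = 0.050199 m.

0.050 meters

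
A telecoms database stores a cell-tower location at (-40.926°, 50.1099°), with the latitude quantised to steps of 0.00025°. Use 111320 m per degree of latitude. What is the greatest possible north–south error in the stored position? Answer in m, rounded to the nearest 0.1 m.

With a 0.00025° grid the true value lies within half a step, ±0.00025°/2 = ±0.000125°, of the stored one.
North–south distance: 0.000125° × 111320 m/° = 13.915 m.

13.9 m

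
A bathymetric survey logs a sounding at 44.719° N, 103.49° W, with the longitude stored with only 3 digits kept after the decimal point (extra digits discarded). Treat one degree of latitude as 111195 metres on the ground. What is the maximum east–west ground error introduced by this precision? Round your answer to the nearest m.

79 m

Truncating at 3 decimal places can drop up to a full unit in the last place, so the longitude may be off by as much as 0.001°.
At latitude 44.719° a degree of longitude spans 111195 m × cos 44.719° = 111195 × 0.7106 ≈ 79011.4 m.
East–west error: 0.001° × 79011.4 m/° ≈ 79.0114 m.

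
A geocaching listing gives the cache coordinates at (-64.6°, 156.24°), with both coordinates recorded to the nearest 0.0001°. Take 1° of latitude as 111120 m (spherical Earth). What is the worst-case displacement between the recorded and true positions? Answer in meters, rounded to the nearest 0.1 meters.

6.0 meters

Rounding to 4 decimal places leaves each coordinate within ±5e-05° of the true value.
Latitude error → 5e-05 × 111120 = 5.556 m along the meridian.
Longitude error → 5e-05 × 111120 × cos 64.6° = 5e-05 × 111120 × 0.4289 ≈ 2.38316 m.
Combining orthogonally: (5.556² + 2.38316²)^½ ≈ 6.04554 m.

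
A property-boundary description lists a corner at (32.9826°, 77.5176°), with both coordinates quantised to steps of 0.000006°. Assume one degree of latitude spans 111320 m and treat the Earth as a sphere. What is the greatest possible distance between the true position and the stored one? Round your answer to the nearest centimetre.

44 centimetres

With a 0.000006° grid the true value lies within half a step, ±0.000006°/2 = ±3e-06°, of the stored one.
Latitude error → 3e-06 × 111320 = 0.33396 m along the meridian.
Longitude error → 3e-06 × 111320 × cos 32.9826° = 3e-06 × 111320 × 0.8388 ≈ 0.280138 m.
Worst case both components are at the extreme and orthogonal: √(0.33396² + 0.280138²) ≈ 0.435897 m.
That is 0.435897 m = 43.59 cm.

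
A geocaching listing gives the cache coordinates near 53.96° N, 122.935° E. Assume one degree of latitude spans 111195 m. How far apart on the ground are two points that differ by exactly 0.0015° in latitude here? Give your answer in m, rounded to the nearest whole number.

167 m

Along a meridian 0.0015° is 0.0015 × 111195 = 166.792 m.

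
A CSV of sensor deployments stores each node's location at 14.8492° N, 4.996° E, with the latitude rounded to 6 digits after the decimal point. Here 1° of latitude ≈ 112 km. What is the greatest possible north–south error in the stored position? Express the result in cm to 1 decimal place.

5.6 cm

Rounding to 6 decimal places leaves the latitude within ±5e-07° of the true value.
North–south distance: 5e-07° × 112000 m/° = 0.056 m.
That is 0.056 m = 5.6 cm.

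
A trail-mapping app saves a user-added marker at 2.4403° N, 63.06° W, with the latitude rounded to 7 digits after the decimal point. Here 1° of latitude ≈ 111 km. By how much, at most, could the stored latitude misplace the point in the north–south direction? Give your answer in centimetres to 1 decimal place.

0.6 centimetres

Rounding to 7 decimal places leaves the latitude within ±5e-08° of the true value.
North–south distance: 5e-08° × 111000 m/° = 0.00555 m.
That is 0.00555 m = 0.555 cm.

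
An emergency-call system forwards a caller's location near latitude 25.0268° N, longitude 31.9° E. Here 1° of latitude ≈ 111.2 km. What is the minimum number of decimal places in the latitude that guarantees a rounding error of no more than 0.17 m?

One degree of latitude covers 111200 m.
Rounding to N decimal places gives at most 0.5 × 10⁻ᴺ degrees of error, i.e. 0.5 × 10⁻ᴺ × 111200 m.
Need 0.5 × 111200 × 10⁻ᴺ ≤ 0.17 → 10⁻ᴺ ≤ 3.058e-06, so N ≥ 5.51.
So 6 decimal places suffice (0.0556 m); 5 would allow up to 0.556 m.

6 decimal places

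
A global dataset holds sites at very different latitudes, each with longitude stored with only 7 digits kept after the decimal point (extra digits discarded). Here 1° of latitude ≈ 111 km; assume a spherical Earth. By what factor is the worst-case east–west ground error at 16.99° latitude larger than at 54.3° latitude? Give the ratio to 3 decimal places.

1.639

Truncating at 7 decimal places can drop up to a full unit in the last place, so the longitude may be off by as much as 1e-07°.
Error at 16.99° = 1e-07° × 111000 × cos 16.99° ≈ 0.0111 × 0.9564 = 0.010616 m.
Error at 54.3° = 1e-07° × 111000 × cos 54.3° ≈ 0.0111 × 0.5835 = 0.0064773 m.
The ratio reduces to cos 16.99° / cos 54.3° = 0.9564/0.5835 ≈ 1.6389.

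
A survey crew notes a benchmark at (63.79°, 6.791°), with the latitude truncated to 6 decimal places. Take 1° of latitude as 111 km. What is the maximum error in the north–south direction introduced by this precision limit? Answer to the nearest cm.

Truncating at 6 decimal places can drop up to a full unit in the last place, so the latitude may be off by as much as 1e-06°.
So the N–S error is at most 1e-06 × 111000 = 0.111 m.
That is 0.111 m = 11.1 cm.

11 cm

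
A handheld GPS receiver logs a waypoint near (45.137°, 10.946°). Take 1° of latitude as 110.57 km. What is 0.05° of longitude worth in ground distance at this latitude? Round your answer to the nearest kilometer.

One degree of longitude here spans 110570 × cos 45.137° = 110570 × 0.7054 ≈ 77997.6 m; 0.05° of that is 3899.88 m.
That is 3899.88 m = 3.8999 km.

4 kilometers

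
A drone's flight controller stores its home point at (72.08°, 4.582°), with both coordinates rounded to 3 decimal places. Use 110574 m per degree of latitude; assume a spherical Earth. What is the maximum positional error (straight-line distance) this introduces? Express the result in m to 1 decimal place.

57.8 m

Rounding to 3 decimal places leaves each coordinate within ±0.0005° of the true value.
Latitude error → 0.0005 × 110574 = 55.287 m along the meridian.
E–W at 72.08°: 0.0005° × 110574 × cos 72.08° = 0.0005 × 110574 × 0.3077 ≈ 17.0112 m.
The two errors are perpendicular, so the maximum displacement is √(55.287² + 17.0112²) ≈ 57.8449 m.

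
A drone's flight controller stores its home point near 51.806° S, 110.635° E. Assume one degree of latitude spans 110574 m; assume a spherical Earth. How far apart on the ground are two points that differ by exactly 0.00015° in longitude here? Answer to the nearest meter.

At 51.806° a degree of longitude is 110574 × cos 51.806° ≈ 68370.8 m, so 0.00015° corresponds to 10.2556 m.

10 meters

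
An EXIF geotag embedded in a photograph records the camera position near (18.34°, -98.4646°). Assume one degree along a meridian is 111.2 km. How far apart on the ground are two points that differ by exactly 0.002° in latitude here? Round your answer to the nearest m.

Along a meridian 0.002° is 0.002 × 111200 = 222.4 m.

222 m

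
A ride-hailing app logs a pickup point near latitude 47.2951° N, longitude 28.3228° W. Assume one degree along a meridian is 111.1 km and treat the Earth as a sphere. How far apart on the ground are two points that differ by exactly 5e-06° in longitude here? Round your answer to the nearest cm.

One degree of longitude here spans 111100 × cos 47.2951° = 111100 × 0.6782 ≈ 75350.5 m; 5e-06° of that is 0.376753 m.
That is 0.376753 m = 37.675 cm.

38 cm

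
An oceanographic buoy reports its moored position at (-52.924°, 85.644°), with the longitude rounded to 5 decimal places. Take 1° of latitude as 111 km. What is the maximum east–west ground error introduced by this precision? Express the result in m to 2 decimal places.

Rounding to 5 decimal places leaves the longitude within ±5e-06° of the true value.
One degree of longitude at 52.924° is 111000 × cos 52.924° ≈ 111000 × 0.6029 = 66919 m.
Maximum E–W displacement: 5e-06 × 66919 = 0.334595 m.

0.33 m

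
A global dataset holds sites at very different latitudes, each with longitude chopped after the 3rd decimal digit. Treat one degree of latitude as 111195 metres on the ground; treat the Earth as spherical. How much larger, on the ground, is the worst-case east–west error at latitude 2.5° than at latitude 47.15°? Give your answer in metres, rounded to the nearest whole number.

Truncating at 3 decimal places can drop up to a full unit in the last place, so the longitude may be off by as much as 0.001°.
Error at 2.5° = 0.001° × 111195 × cos 2.5° ≈ 111.2 × 0.9990 = 111.09 m.
At 47.15°: 0.001° × 111195 × cos 47.15° = 0.001 × 111195 × 0.6801 ≈ 75.622 m.
Difference: 111.09 − 75.622 = 35.468 m.

35 metres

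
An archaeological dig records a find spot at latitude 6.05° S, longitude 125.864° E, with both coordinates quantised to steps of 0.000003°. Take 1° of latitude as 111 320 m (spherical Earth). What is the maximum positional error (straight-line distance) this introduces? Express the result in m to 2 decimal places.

With a 0.000003° grid the true value lies within half a step, ±0.000003°/2 = ±1.5e-06°, of the stored one.
N–S: 1.5e-06° × 111320 m/° = 0.16698 m.
East–west component at 6.05°: 1.5e-06° × 111320 × cos 6.05° ≈ 1.5e-06 × 110700 ≈ 0.16605 m.
Worst case both components are at the extreme and orthogonal: √(0.16698² + 0.16605²) ≈ 0.235489 m.

0.24 m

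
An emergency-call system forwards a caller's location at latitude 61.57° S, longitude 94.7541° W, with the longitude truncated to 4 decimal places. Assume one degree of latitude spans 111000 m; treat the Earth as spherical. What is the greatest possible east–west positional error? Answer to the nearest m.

5 m

Truncating at 4 decimal places can drop up to a full unit in the last place, so the longitude may be off by as much as 0.0001°.
Parallels shrink by cos φ, so at 61.57° a degree of longitude is 111000 × 0.4761 ≈ 52845.4 m.
East–west error: 0.0001° × 52845.4 m/° ≈ 5.28454 m.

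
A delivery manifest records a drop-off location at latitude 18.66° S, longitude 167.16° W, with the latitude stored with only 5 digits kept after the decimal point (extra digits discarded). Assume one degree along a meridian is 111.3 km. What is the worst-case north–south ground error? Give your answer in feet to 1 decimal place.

Truncating at 5 decimal places can drop up to a full unit in the last place, so the latitude may be off by as much as 1e-05°.
Along the meridian that is 1e-05° × 111300 m/° = 1.113 m.
Converting: 1.113 m × 3.2808 ft/m ≈ 3.6516 ft.

3.7 feet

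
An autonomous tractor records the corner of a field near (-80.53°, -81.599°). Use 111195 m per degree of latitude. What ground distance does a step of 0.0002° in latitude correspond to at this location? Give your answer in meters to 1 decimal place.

22.2 meters

Along a meridian 0.0002° is 0.0002 × 111195 = 22.239 m.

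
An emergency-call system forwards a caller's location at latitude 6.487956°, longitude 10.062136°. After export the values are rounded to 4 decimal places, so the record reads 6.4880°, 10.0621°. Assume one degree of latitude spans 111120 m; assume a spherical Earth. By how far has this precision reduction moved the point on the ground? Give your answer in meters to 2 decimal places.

Δlat = 6.487956 − 6.4880 = -0.000044°; Δlon = 10.062136 − 10.0621 = +0.000036°.
N–S: -0.000044° × 111120 m/° = -4.88928 m.
East–west at this latitude: 0.000036° × 111120 × cos 6.488° ≈ 0.000036 × 110408 = 3.9747 m.
Distance: √(4.88928² + 3.9747²) ≈ 6.30106 m.

6.30 meters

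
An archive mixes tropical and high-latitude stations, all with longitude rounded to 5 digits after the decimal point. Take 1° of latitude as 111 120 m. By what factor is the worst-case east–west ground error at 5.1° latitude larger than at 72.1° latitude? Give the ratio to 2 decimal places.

3.24

Rounding to 5 decimal places leaves the longitude within ±5e-06° of the true value.
Error at 5.1° = 5e-06° × 111120 × cos 5.1° ≈ 0.5556 × 0.9960 = 0.5534 m.
Error at 72.1° = 5e-06° × 111120 × cos 72.1° ≈ 0.5556 × 0.3074 = 0.17077 m.
The ratio reduces to cos 5.1° / cos 72.1° = 0.9960/0.3074 ≈ 3.2407.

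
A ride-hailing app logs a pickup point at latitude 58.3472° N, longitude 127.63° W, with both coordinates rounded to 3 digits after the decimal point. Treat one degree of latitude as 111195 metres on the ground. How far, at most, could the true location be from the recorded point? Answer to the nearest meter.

Rounding to 3 decimal places leaves each coordinate within ±0.0005° of the true value.
North–south component: 0.0005° × 111195 = 55.5975 m.
E–W at 58.3472°: 0.0005° × 111195 × cos 58.3472° = 0.0005 × 111195 × 0.5248 ≈ 29.1759 m.
Combining orthogonally: (55.5975² + 29.1759²)^½ ≈ 62.7879 m.

63 meters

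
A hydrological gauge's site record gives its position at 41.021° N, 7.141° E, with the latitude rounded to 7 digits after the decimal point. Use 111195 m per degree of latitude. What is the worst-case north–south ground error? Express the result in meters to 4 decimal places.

0.0056 meters

Rounding to 7 decimal places leaves the latitude within ±5e-08° of the true value.
Along the meridian that is 5e-08° × 111195 m/° = 0.00555975 m.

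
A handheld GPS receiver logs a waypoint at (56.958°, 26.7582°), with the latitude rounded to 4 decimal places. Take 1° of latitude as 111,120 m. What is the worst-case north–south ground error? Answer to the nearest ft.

18 ft

Rounding to 4 decimal places leaves the latitude within ±5e-05° of the true value.
Along the meridian that is 5e-05° × 111120 m/° = 5.556 m.
In feet: 5.556 m ÷ 0.3048 ≈ 18.228 ft.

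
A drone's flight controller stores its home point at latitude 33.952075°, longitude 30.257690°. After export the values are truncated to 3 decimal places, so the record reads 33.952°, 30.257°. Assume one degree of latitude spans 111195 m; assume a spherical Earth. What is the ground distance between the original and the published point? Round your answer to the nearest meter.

Δlat = 33.952075 − 33.952 = +0.000075°; Δlon = 30.257690 − 30.257 = +0.000690°.
North–south shift: 0.000075 × 111195 = 8.33963 m.
East–west at this latitude: 0.000690° × 111195 × cos 33.952° ≈ 0.000690 × 92236.9 = 63.6435 m.
Hypotenuse of the two orthogonal shifts: √(8.33963² + 63.6435²) = 64.1875 m.

64 meters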